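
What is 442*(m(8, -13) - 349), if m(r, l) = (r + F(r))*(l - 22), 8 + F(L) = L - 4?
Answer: -216138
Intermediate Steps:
F(L) = -12 + L (F(L) = -8 + (L - 4) = -8 + (-4 + L) = -12 + L)
m(r, l) = (-22 + l)*(-12 + 2*r) (m(r, l) = (r + (-12 + r))*(l - 22) = (-12 + 2*r)*(-22 + l) = (-22 + l)*(-12 + 2*r))
442*(m(8, -13) - 349) = 442*((264 - 44*8 - 13*8 - 13*(-12 + 8)) - 349) = 442*((264 - 352 - 104 - 13*(-4)) - 349) = 442*((264 - 352 - 104 + 52) - 349) = 442*(-140 - 349) = 442*(-489) = -216138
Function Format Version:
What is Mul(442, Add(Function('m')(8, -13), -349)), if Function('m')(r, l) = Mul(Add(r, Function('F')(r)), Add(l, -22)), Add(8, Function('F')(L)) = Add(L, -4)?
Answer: -216138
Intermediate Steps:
Function('F')(L) = Add(-12, L) (Function('F')(L) = Add(-8, Add(L, -4)) = Add(-8, Add(-4, L)) = Add(-12, L))
Function('m')(r, l) = Mul(Add(-22, l), Add(-12, Mul(2, r))) (Function('m')(r, l) = Mul(Add(r, Add(-12, r)), Add(l, -22)) = Mul(Add(-12, Mul(2, r)), Add(-22, l)) = Mul(Add(-22, l), Add(-12, Mul(2, r))))
Mul(442, Add(Function('m')(8, -13), -349)) = Mul(442, Add(Add(264, Mul(-44, 8), Mul(-13, 8), Mul(-13, Add(-12, 8))), -349)) = Mul(442, Add(Add(264, -352, -104, Mul(-13, -4)), -349)) = Mul(442, Add(Add(264, -352, -104, 52), -349)) = Mul(442, Add(-140, -349)) = Mul(442, -489) = -216138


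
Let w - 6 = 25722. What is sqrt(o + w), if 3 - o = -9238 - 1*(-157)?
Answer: 6*sqrt(967) ≈ 186.58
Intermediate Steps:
w = 25728 (w = 6 + 25722 = 25728)
o = 9084 (o = 3 - (-9238 - 1*(-157)) = 3 - (-9238 + 157) = 3 - 1*(-9081) = 3 + 9081 = 9084)
sqrt(o + w) = sqrt(9084 + 25728) = sqrt(34812) = 6*sqrt(967)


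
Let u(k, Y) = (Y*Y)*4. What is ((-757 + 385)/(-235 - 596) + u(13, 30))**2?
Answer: 994655160976/76729 ≈ 1.2963e+7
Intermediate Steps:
u(k, Y) = 4*Y**2 (u(k, Y) = Y**2*4 = 4*Y**2)
((-757 + 385)/(-235 - 596) + u(13, 30))**2 = ((-757 + 385)/(-235 - 596) + 4*30**2)**2 = (-372/(-831) + 4*900)**2 = (-372*(-1/831) + 3600)**2 = (124/277 + 3600)**2 = (997324/277)**2 = 994655160976/76729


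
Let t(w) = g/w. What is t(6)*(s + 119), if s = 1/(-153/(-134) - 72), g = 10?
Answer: 1129771/5697 ≈ 198.31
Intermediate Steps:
s = -134/9495 (s = 1/(-153*(-1/134) - 72) = 1/(153/134 - 72) = 1/(-9495/134) = -134/9495 ≈ -0.014113)
t(w) = 10/w
t(6)*(s + 119) = (10/6)*(-134/9495 + 119) = (10*(⅙))*(1129771/9495) = (5/3)*(1129771/9495) = 1129771/5697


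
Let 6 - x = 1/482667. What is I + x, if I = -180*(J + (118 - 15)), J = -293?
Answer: 16510107401/482667 ≈ 34206.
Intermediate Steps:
I = 34200 (I = -180*(-293 + (118 - 15)) = -180*(-293 + 103) = -180*(-190) = 34200)
x = 2896001/482667 (x = 6 - 1/482667 = 2896001/482667 ≈ 6.0000)
I + x = 34200 + 2896001/482667 = 16510107401/482667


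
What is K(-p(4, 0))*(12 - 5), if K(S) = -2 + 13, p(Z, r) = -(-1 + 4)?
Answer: 77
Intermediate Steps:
p(Z, r) = -3 (p(Z, r) = -1*3 = -3)
K(S) = 11
K(-p(4, 0))*(12 - 5) = 11*(12 - 5) = 11*7 = 77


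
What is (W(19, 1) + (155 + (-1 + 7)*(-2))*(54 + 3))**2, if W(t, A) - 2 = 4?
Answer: 66536649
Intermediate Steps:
W(t, A) = 6 (W(t, A) = 2 + 4 = 6)
(W(19, 1) + (155 + (-1 + 7)*(-2))*(54 + 3))**2 = (6 + (155 + (-1 + 7)*(-2))*(54 + 3))**2 = (6 + (155 + 6*(-2))*57)**2 = (6 + (155 - 12)*57)**2 = (6 + 143*57)**2 = (6 + 8151)**2 = 8157**2 = 66536649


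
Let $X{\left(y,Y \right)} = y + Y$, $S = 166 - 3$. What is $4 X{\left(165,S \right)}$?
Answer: $1312$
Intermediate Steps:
$S = 163$ ($S = 166 - 3 = 163$)
$X{\left(y,Y \right)} = Y + y$
$4 X{\left(165,S \right)} = 4 \left(163 + 165\right) = 4 \cdot 328 = 1312$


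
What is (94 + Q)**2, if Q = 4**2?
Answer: 12100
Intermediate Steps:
Q = 16
(94 + Q)**2 = (94 + 16)**2 = 110**2 = 12100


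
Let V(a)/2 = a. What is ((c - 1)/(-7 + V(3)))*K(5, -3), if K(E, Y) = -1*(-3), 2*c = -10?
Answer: 18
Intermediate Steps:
c = -5 (c = (½)*(-10) = -5)
V(a) = 2*a
K(E, Y) = 3
((c - 1)/(-7 + V(3)))*K(5, -3) = ((-5 - 1)/(-7 + 2*3))*3 = -6/(-7 + 6)*3 = -6/(-1)*3 = -6*(-1)*3 = 6*3 = 18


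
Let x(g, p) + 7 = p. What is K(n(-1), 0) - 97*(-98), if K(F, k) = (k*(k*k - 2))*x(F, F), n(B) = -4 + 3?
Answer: 9506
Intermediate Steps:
x(g, p) = -7 + p
n(B) = -1
K(F, k) = k*(-7 + F)*(-2 + k²) (K(F, k) = (k*(k*k - 2))*(-7 + F) = (k*(k² - 2))*(-7 + F) = (k*(-2 + k²))*(-7 + F) = k*(-7 + F)*(-2 + k²))
K(n(-1), 0) - 97*(-98) = 0*(-7 - 1)*(-2 + 0²) - 97*(-98) = 0*(-8)*(-2 + 0) + 9506 = 0*(-8)*(-2) + 9506 = 0 + 9506 = 9506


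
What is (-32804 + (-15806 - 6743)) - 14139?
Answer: -69492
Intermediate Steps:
(-32804 + (-15806 - 6743)) - 14139 = (-32804 - 22549) - 14139 = -55353 - 14139 = -69492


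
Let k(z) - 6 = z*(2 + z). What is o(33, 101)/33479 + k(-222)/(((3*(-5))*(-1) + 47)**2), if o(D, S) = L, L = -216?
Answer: 817242465/64346638 ≈ 12.701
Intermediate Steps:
k(z) = 6 + z*(2 + z)
o(D, S) = -216
o(33, 101)/33479 + k(-222)/(((3*(-5))*(-1) + 47)**2) = -216/33479 + (6 + (-222)**2 + 2*(-222))/(((3*(-5))*(-1) + 47)**2) = -216*1/33479 + (6 + 49284 - 444)/((-15*(-1) + 47)**2) = -216/33479 + 48846/((15 + 47)**2) = -216/33479 + 48846/(62**2) = -216/33479 + 48846/3844 = -216/33479 + 48846*(1/3844) = -216/33479 + 24423/1922 = 817242465/64346638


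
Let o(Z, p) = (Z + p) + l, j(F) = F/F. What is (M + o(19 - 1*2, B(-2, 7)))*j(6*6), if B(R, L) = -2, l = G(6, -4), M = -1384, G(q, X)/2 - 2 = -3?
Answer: -1371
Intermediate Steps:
G(q, X) = -2 (G(q, X) = 4 + 2*(-3) = 4 - 6 = -2)
l = -2
j(F) = 1
o(Z, p) = -2 + Z + p (o(Z, p) = (Z + p) - 2 = -2 + Z + p)
(M + o(19 - 1*2, B(-2, 7)))*j(6*6) = (-1384 + (-2 + (19 - 1*2) - 2))*1 = (-1384 + (-2 + (19 - 2) - 2))*1 = (-1384 + (-2 + 17 - 2))*1 = (-1384 + 13)*1 = -1371*1 = -1371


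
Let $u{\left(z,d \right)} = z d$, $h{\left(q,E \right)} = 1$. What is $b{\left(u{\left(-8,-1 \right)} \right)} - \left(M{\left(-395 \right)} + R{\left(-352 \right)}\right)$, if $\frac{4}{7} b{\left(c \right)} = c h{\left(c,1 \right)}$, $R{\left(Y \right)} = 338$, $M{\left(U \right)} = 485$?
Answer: $-809$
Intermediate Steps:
$u{\left(z,d \right)} = d z$
$b{\left(c \right)} = \frac{7 c}{4}$ ($b{\left(c \right)} = \frac{7 c 1}{4} = \frac{7 c}{4}$)
$b{\left(u{\left(-8,-1 \right)} \right)} - \left(M{\left(-395 \right)} + R{\left(-352 \right)}\right) = \frac{7 \left(\left(-1\right) \left(-8\right)\right)}{4} - \left(485 + 338\right) = \frac{7}{4} \cdot 8 - 823 = 14 - 823 = -809$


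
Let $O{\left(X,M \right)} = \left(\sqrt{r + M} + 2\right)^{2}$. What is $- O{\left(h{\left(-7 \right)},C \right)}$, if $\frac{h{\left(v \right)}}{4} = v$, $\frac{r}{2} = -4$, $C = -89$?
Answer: $93 - 4 i \sqrt{97} \approx 93.0 - 39.395 i$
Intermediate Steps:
$r = -8$ ($r = 2 \left(-4\right) = -8$)
$h{\left(v \right)} = 4 v$
$O{\left(X,M \right)} = \left(2 + \sqrt{-8 + M}\right)^{2}$ ($O{\left(X,M \right)} = \left(\sqrt{-8 + M} + 2\right)^{2} = \left(2 + \sqrt{-8 + M}\right)^{2}$)
$- O{\left(h{\left(-7 \right)},C \right)} = - \left(2 + \sqrt{-8 - 89}\right)^{2} = - \left(2 + \sqrt{-97}\right)^{2} = - \left(2 + i \sqrt{97}\right)^{2}$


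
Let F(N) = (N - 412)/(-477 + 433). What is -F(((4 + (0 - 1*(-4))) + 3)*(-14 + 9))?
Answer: -467/44 ≈ -10.614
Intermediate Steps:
F(N) = 103/11 - N/44 (F(N) = (-412 + N)/(-44) = (-412 + N)*(-1/44) = 103/11 - N/44)
-F(((4 + (0 - 1*(-4))) + 3)*(-14 + 9)) = -(103/11 - ((4 + (0 - 1*(-4))) + 3)*(-14 + 9)/44) = -(103/11 - ((4 + (0 + 4)) + 3)*(-5)/44) = -(103/11 - ((4 + 4) + 3)*(-5)/44) = -(103/11 - (8 + 3)*(-5)/44) = -(103/11 - (-5)/4) = -(103/11 - 1/44*(-55)) = -(103/11 + 5/4) = -1*467/44 = -467/44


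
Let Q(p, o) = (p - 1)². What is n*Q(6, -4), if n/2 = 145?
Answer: 7250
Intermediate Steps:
n = 290 (n = 2*145 = 290)
Q(p, o) = (-1 + p)²
n*Q(6, -4) = 290*(-1 + 6)² = 290*5² = 290*25 = 7250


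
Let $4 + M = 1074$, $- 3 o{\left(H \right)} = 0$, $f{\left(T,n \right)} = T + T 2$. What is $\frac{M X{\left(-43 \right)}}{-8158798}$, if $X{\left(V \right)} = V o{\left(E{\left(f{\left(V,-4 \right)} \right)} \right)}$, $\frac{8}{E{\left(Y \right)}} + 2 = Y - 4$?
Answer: $0$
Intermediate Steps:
$f{\left(T,n \right)} = 3 T$ ($f{\left(T,n \right)} = T + 2 T = 3 T$)
$E{\left(Y \right)} = \frac{8}{-6 + Y}$ ($E{\left(Y \right)} = \frac{8}{-2 + \left(Y - 4\right)} = \frac{8}{-2 + \left(-4 + Y\right)} = \frac{8}{-6 + Y}$)
$o{\left(H \right)} = 0$ ($o{\left(H \right)} = \left(- \frac{1}{3}\right) 0 = 0$)
$M = 1070$ ($M = -4 + 1074 = 1070$)
$X{\left(V \right)} = 0$ ($X{\left(V \right)} = V 0 = 0$)
$\frac{M X{\left(-43 \right)}}{-8158798} = \frac{1070 \cdot 0}{-8158798} = 0 \left(- \frac{1}{8158798}\right) = 0$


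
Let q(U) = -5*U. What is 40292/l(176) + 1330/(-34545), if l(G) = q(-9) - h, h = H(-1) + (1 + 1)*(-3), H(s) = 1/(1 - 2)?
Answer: 9941557/12831 ≈ 774.81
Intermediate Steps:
H(s) = -1 (H(s) = 1/(-1) = -1)
h = -7 (h = -1 + (1 + 1)*(-3) = -1 + 2*(-3) = -1 - 6 = -7)
l(G) = 52 (l(G) = -5*(-9) - 1*(-7) = 45 + 7 = 52)
40292/l(176) + 1330/(-34545) = 40292/52 + 1330/(-34545) = 40292*(1/52) + 1330*(-1/34545) = 10073/13 - 38/987 = 9941557/12831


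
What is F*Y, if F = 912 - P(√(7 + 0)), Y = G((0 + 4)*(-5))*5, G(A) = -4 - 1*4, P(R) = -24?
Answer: -37440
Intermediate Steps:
G(A) = -8 (G(A) = -4 - 4 = -8)
Y = -40 (Y = -8*5 = -40)
F = 936 (F = 912 - 1*(-24) = 912 + 24 = 936)
F*Y = 936*(-40) = -37440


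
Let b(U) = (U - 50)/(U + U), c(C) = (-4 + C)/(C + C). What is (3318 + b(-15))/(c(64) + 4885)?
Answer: 318736/469005 ≈ 0.67960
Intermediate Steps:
c(C) = (-4 + C)/(2*C) (c(C) = (-4 + C)/((2*C)) = (-4 + C)*(1/(2*C)) = (-4 + C)/(2*C))
b(U) = (-50 + U)/(2*U) (b(U) = (-50 + U)/((2*U)) = (-50 + U)*(1/(2*U)) = (-50 + U)/(2*U))
(3318 + b(-15))/(c(64) + 4885) = (3318 + (½)*(-50 - 15)/(-15))/((½)*(-4 + 64)/64 + 4885) = (3318 + (½)*(-1/15)*(-65))/((½)*(1/64)*60 + 4885) = (3318 + 13/6)/(15/32 + 4885) = 19921/(6*(156335/32)) = (19921/6)*(32/156335) = 318736/469005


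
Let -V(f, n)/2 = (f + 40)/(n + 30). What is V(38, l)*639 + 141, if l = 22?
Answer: -1776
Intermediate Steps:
V(f, n) = -2*(40 + f)/(30 + n) (V(f, n) = -2*(f + 40)/(n + 30) = -2*(40 + f)/(30 + n))
V(38, l)*639 + 141 = (2*(-40 - 1*38)/(30 + 22))*639 + 141 = (2*(-40 - 38)/52)*639 + 141 = (2*(1/52)*(-78))*639 + 141 = -3*639 + 141 = -1917 + 141 = -1776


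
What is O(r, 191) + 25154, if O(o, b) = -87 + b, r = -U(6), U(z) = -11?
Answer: 25258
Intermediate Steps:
r = 11 (r = -1*(-11) = 11)
O(r, 191) + 25154 = (-87 + 191) + 25154 = 104 + 25154 = 25258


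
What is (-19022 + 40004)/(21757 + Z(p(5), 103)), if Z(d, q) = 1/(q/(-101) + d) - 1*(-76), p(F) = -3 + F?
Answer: 1038609/1080784 ≈ 0.96098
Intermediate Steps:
Z(d, q) = 76 + 1/(d - q/101) (Z(d, q) = 1/(q*(-1/101) + d) + 76 = 1/(-q/101 + d) + 76 = 1/(d - q/101) + 76 = 76 + 1/(d - q/101))
(-19022 + 40004)/(21757 + Z(p(5), 103)) = (-19022 + 40004)/(21757 + (101 - 76*103 + 7676*(-3 + 5))/(-1*103 + 101*(-3 + 5))) = 20982/(21757 + (101 - 7828 + 7676*2)/(-103 + 101*2)) = 20982/(21757 + (101 - 7828 + 15352)/(-103 + 202)) = 20982/(21757 + 7625/99) = 20982/(2161568/99) = 20982*(99/2161568) = 1038609/1080784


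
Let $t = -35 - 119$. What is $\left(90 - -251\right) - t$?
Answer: $495$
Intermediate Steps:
$t = -154$
$\left(90 - -251\right) - t = \left(90 - -251\right) - -154 = \left(90 + 251\right) + 154 = 341 + 154 = 495$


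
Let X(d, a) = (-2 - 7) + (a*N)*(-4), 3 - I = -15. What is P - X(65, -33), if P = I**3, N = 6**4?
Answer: -165231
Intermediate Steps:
I = 18 (I = 3 - 1*(-15) = 3 + 15 = 18)
N = 1296
P = 5832 (P = 18**3 = 5832)
X(d, a) = -9 - 5184*a (X(d, a) = (-2 - 7) + (a*1296)*(-4) = -9 + (1296*a)*(-4) = -9 - 5184*a)
P - X(65, -33) = 5832 - (-9 - 5184*(-33)) = 5832 - (-9 + 171072) = 5832 - 1*171063 = 5832 - 171063 = -165231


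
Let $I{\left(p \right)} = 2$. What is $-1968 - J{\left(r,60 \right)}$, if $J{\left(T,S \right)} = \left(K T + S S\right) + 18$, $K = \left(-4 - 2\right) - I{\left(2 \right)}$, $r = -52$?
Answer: $-6002$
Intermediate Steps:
$K = -8$ ($K = \left(-4 - 2\right) - 2 = -6 - 2 = -8$)
$J{\left(T,S \right)} = 18 + S^{2} - 8 T$ ($J{\left(T,S \right)} = \left(- 8 T + S S\right) + 18 = \left(- 8 T + S^{2}\right) + 18 = \left(S^{2} - 8 T\right) + 18 = 18 + S^{2} - 8 T$)
$-1968 - J{\left(r,60 \right)} = -1968 - \left(18 + 60^{2} - -416\right) = -1968 - \left(18 + 3600 + 416\right) = -1968 - 4034 = -6002$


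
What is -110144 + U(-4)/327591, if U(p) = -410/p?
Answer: -72164366003/655182 ≈ -1.1014e+5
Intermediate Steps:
-110144 + U(-4)/327591 = -110144 - 410/(-4)/327591 = -110144 - 410*(-¼)*(1/327591) = -110144 + (205/2)*(1/327591) = -110144 + 205/655182 = -72164366003/655182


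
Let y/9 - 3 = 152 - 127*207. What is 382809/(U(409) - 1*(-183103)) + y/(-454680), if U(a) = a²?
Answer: 3562055767/2212674960 ≈ 1.6098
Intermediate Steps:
y = -235206 (y = 27 + 9*(152 - 127*207) = 27 + 9*(152 - 26289) = 27 + 9*(-26137) = 27 - 235233 = -235206)
382809/(U(409) - 1*(-183103)) + y/(-454680) = 382809/(409² - 1*(-183103)) - 235206/(-454680) = 382809/(167281 + 183103) - 235206*(-1/454680) = 382809/350384 + 13067/25260 = 3562055767/2212674960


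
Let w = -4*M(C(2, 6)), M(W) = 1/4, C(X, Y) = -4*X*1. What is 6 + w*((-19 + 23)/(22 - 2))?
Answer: 29/5 ≈ 5.8000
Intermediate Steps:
C(X, Y) = -4*X
M(W) = 1/4
w = -1 (w = -4*1/4 = -1)
6 + w*((-19 + 23)/(22 - 2)) = 6 - (-19 + 23)/(22 - 2) = 6 - 4/20 = 6 - 1*1/5 = 6 - 1/5 = 29/5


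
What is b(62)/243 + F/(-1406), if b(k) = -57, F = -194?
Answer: -5500/56943 ≈ -0.096588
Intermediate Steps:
b(62)/243 + F/(-1406) = -57/243 - 194/(-1406) = -57*1/243 - 194*(-1/1406) = -19/81 + 97/703 = -5500/56943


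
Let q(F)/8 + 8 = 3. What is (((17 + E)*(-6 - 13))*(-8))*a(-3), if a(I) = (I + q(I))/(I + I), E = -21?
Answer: -13072/3 ≈ -4357.3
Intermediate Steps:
q(F) = -40 (q(F) = -64 + 8*3 = -64 + 24 = -40)
a(I) = (-40 + I)/(2*I) (a(I) = (I - 40)/(I + I) = (-40 + I)/((2*I)) = (-40 + I)*(1/(2*I)) = (-40 + I)/(2*I))
(((17 + E)*(-6 - 13))*(-8))*a(-3) = (((17 - 21)*(-6 - 13))*(-8))*((1/2)*(-40 - 3)/(-3)) = (-4*(-19)*(-8))*((1/2)*(-1/3)*(-43)) = (76*(-8))*(43/6) = -608*43/6 = -13072/3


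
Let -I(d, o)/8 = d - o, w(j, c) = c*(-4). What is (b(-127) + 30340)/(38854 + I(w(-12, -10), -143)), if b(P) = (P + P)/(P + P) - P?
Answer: 15234/18695 ≈ 0.81487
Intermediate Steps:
w(j, c) = -4*c
b(P) = 1 - P (b(P) = (2*P)/((2*P)) - P = (2*P)*(1/(2*P)) - P = 1 - P)
I(d, o) = -8*d + 8*o (I(d, o) = -8*(d - o) = -8*d + 8*o)
(b(-127) + 30340)/(38854 + I(w(-12, -10), -143)) = ((1 - 1*(-127)) + 30340)/(38854 + (-(-32)*(-10) + 8*(-143))) = ((1 + 127) + 30340)/(38854 + (-8*40 - 1144)) = (128 + 30340)/(38854 + (-320 - 1144)) = 30468/(38854 - 1464) = 30468/37390 = 30468*(1/37390) = 15234/18695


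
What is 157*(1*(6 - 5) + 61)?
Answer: 9734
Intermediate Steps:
157*(1*(6 - 5) + 61) = 157*(1*1 + 61) = 157*(1 + 61) = 157*62 = 9734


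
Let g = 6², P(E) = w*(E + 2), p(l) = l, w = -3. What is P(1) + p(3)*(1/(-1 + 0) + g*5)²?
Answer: 96114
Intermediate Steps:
P(E) = -6 - 3*E (P(E) = -3*(E + 2) = -3*(2 + E) = -6 - 3*E)
g = 36
P(1) + p(3)*(1/(-1 + 0) + g*5)² = (-6 - 3*1) + 3*(1/(-1 + 0) + 36*5)² = (-6 - 3) + 3*(1/(-1) + 180)² = -9 + 3*(-1 + 180)² = -9 + 3*179² = -9 + 3*32041 = -9 + 96123 = 96114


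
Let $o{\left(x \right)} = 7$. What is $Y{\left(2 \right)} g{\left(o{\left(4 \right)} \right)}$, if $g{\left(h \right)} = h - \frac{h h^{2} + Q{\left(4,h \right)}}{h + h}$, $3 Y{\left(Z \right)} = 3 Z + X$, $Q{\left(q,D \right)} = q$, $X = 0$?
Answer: $- \frac{249}{7} \approx -35.571$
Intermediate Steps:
$Y{\left(Z \right)} = Z$ ($Y{\left(Z \right)} = \frac{3 Z + 0}{3} = \frac{3 Z}{3} = Z$)
$g{\left(h \right)} = h - \frac{4 + h^{3}}{2 h}$ ($g{\left(h \right)} = h - \frac{h h^{2} + 4}{h + h} = h - \frac{h^{3} + 4}{2 h} = h - \left(4 + h^{3}\right) \frac{1}{2 h} = h - \frac{4 + h^{3}}{2 h}$)
$Y{\left(2 \right)} g{\left(o{\left(4 \right)} \right)} = 2 \left(7 - \frac{2}{7} - \frac{7^{2}}{2}\right) = 2 \left(7 - \frac{2}{7} - \frac{49}{2}\right) = 2 \left(- \frac{249}{14}\right) = - \frac{249}{7}$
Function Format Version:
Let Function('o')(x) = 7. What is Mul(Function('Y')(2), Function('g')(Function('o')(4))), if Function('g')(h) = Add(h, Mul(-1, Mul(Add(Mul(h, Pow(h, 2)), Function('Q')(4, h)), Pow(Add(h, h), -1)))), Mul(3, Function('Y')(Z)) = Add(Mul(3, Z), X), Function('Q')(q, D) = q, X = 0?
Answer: Rational(-249, 7) ≈ -35.571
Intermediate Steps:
Function('Y')(Z) = Z (Function('Y')(Z) = Mul(Rational(1, 3), Add(Mul(3, Z), 0)) = Mul(Rational(1, 3), Mul(3, Z)) = Z)
Function('g')(h) = Add(h, Mul(Rational(-1, 2), Pow(h, -1), Add(4, Pow(h, 3)))) (Function('g')(h) = Add(h, Mul(-1, Mul(Add(Mul(h, Pow(h, 2)), 4), Pow(Add(h, h), -1)))) = Add(h, Mul(-1, Mul(Add(Pow(h, 3), 4), Pow(Mul(2, h), -1)))) = Add(h, Mul(-1, Mul(Add(4, Pow(h, 3)), Mul(Rational(1, 2), Pow(h, -1))))) = Add(h, Mul(-1, Mul(Rational(1, 2), Pow(h, -1), Add(4, Pow(h, 3))))) = Add(h, Mul(Rational(-1, 2), Pow(h, -1), Add(4, Pow(h, 3)))))
Mul(Function('Y')(2), Function('g')(Function('o')(4))) = Mul(2, Add(7, Mul(-2, Pow(7, -1)), Mul(Rational(-1, 2), Pow(7, 2)))) = Mul(2, Add(7, Mul(-2, Rational(1, 7)), Mul(Rational(-1, 2), 49))) = Mul(2, Add(7, Rational(-2, 7), Rational(-49, 2))) = Mul(2, Rational(-249, 14)) = Rational(-249, 7)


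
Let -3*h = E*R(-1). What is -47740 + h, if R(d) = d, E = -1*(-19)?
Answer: -143201/3 ≈ -47734.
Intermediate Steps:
E = 19
h = 19/3 (h = -19*(-1)/3 = -⅓*(-19) = 19/3 ≈ 6.3333)
-47740 + h = -47740 + 19/3 = -143201/3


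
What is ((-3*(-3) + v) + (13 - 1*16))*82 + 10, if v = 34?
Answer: 3290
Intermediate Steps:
((-3*(-3) + v) + (13 - 1*16))*82 + 10 = ((-3*(-3) + 34) + (13 - 1*16))*82 + 10 = ((9 + 34) + (13 - 16))*82 + 10 = (43 - 3)*82 + 10 = 40*82 + 10 = 3280 + 10 = 3290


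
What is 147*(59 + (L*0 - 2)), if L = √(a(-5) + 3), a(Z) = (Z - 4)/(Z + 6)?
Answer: 8379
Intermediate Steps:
a(Z) = (-4 + Z)/(6 + Z)
L = I*√6 (L = √((-4 - 5)/(6 - 5) + 3) = √(-9/1 + 3) = √(1*(-9) + 3) = √(-9 + 3) = √(-6) = I*√6 ≈ 2.4495*I)
147*(59 + (L*0 - 2)) = 147*(59 + ((I*√6)*0 - 2)) = 147*(59 + (0 - 2)) = 147*(59 - 2) = 147*57 = 8379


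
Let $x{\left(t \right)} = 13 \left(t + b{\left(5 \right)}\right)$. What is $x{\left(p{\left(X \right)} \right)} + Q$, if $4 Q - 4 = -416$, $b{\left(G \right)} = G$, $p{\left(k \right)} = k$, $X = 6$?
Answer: $40$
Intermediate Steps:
$Q = -103$ ($Q = 1 + \frac{1}{4} \left(-416\right) = 1 - 104 = -103$)
$x{\left(t \right)} = 65 + 13 t$ ($x{\left(t \right)} = 13 \left(t + 5\right) = 13 \left(5 + t\right) = 65 + 13 t$)
$x{\left(p{\left(X \right)} \right)} + Q = \left(65 + 13 \cdot 6\right) - 103 = \left(65 + 78\right) - 103 = 143 - 103 = 40$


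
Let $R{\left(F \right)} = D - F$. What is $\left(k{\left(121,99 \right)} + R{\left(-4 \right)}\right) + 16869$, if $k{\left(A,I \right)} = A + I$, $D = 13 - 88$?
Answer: $17018$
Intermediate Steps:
$D = -75$ ($D = 13 - 88 = -75$)
$R{\left(F \right)} = -75 - F$
$\left(k{\left(121,99 \right)} + R{\left(-4 \right)}\right) + 16869 = \left(\left(121 + 99\right) - 71\right) + 16869 = \left(220 + \left(-75 + 4\right)\right) + 16869 = \left(220 - 71\right) + 16869 = 149 + 16869 = 17018$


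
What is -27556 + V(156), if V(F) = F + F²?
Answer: -3064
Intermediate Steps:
-27556 + V(156) = -27556 + 156*(1 + 156) = -27556 + 156*157 = -27556 + 24492 = -3064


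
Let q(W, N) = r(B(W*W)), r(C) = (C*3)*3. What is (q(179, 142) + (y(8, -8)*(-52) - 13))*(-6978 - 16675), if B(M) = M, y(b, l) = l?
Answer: -6830324116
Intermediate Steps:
r(C) = 9*C (r(C) = (3*C)*3 = 9*C)
q(W, N) = 9*W² (q(W, N) = 9*(W*W) = 9*W²)
(q(179, 142) + (y(8, -8)*(-52) - 13))*(-6978 - 16675) = (9*179² + (-8*(-52) - 13))*(-6978 - 16675) = (9*32041 + (416 - 13))*(-23653) = (288369 + 403)*(-23653) = 288772*(-23653) = -6830324116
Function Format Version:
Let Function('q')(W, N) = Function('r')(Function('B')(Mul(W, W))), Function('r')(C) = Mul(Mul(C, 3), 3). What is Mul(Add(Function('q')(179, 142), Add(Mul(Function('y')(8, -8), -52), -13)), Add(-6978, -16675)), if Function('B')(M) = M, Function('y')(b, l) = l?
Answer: -6830324116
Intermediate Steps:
Function('r')(C) = Mul(9, C) (Function('r')(C) = Mul(Mul(3, C), 3) = Mul(9, C))
Function('q')(W, N) = Mul(9, Pow(W, 2)) (Function('q')(W, N) = Mul(9, Mul(W, W)) = Mul(9, Pow(W, 2)))
Mul(Add(Function('q')(179, 142), Add(Mul(Function('y')(8, -8), -52), -13)), Add(-6978, -16675)) = Mul(Add(Mul(9, Pow(179, 2)), Add(Mul(-8, -52), -13)), Add(-6978, -16675)) = Mul(Add(Mul(9, 32041), Add(416, -13)), -23653) = Mul(Add(288369, 403), -23653) = Mul(288772, -23653) = -6830324116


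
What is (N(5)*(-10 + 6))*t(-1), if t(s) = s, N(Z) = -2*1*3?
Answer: -24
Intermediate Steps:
N(Z) = -6 (N(Z) = -2*3 = -6)
(N(5)*(-10 + 6))*t(-1) = -6*(-10 + 6)*(-1) = -6*(-4)*(-1) = 24*(-1) = -24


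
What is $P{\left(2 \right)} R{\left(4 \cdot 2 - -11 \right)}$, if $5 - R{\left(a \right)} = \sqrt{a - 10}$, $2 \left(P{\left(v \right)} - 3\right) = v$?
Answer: $8$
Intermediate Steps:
$P{\left(v \right)} = 3 + \frac{v}{2}$
$R{\left(a \right)} = 5 - \sqrt{-10 + a}$ ($R{\left(a \right)} = 5 - \sqrt{a - 10} = 5 - \sqrt{-10 + a}$)
$P{\left(2 \right)} R{\left(4 \cdot 2 - -11 \right)} = \left(3 + \frac{1}{2} \cdot 2\right) \left(5 - \sqrt{-10 + \left(4 \cdot 2 - -11\right)}\right) = \left(3 + 1\right) \left(5 - \sqrt{-10 + \left(8 + 11\right)}\right) = 4 \left(5 - \sqrt{-10 + 19}\right) = 4 \left(5 - \sqrt{9}\right) = 4 \left(5 - 3\right) = 4 \cdot 2 = 8$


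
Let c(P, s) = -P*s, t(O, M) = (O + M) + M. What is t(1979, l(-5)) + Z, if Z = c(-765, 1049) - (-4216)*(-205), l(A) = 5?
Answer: -59806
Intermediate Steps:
t(O, M) = O + 2*M (t(O, M) = (M + O) + M = O + 2*M)
c(P, s) = -P*s
Z = -61795 (Z = -1*(-765)*1049 - (-4216)*(-205) = 802485 - 1*864280 = 802485 - 864280 = -61795)
t(1979, l(-5)) + Z = (1979 + 2*5) - 61795 = (1979 + 10) - 61795 = 1989 - 61795 = -59806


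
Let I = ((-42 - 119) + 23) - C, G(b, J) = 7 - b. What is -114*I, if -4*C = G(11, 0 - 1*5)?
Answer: 15846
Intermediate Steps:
C = 1 (C = -(7 - 1*11)/4 = -(7 - 11)/4 = -1/4*(-4) = 1)
I = -139 (I = ((-42 - 119) + 23) - 1*1 = (-161 + 23) - 1 = -138 - 1 = -139)
-114*I = -114*(-139) = 15846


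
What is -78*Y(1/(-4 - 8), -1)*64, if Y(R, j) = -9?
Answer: 44928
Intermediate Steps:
-78*Y(1/(-4 - 8), -1)*64 = -78*(-9)*64 = 702*64 = 44928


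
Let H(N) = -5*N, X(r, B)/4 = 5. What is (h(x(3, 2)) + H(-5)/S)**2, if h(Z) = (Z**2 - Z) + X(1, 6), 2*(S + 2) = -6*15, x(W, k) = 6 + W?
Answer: 18481401/2209 ≈ 8366.4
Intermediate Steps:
X(r, B) = 20 (X(r, B) = 4*5 = 20)
S = -47 (S = -2 + (-6*15)/2 = -2 + (1/2)*(-90) = -2 - 45 = -47)
h(Z) = 20 + Z**2 - Z (h(Z) = (Z**2 - Z) + 20 = 20 + Z**2 - Z)
(h(x(3, 2)) + H(-5)/S)**2 = ((20 + (6 + 3)**2 - (6 + 3)) - 5*(-5)/(-47))**2 = ((20 + 9**2 - 1*9) + 25*(-1/47))**2 = ((20 + 81 - 9) - 25/47)**2 = (92 - 25/47)**2 = (4299/47)**2 = 18481401/2209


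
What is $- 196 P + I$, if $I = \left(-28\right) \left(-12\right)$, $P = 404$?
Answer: $-78848$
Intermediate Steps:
$I = 336$
$- 196 P + I = \left(-196\right) 404 + 336 = -79184 + 336 = -78848$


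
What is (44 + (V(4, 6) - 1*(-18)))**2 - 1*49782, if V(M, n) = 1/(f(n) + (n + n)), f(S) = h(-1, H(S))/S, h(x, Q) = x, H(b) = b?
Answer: -231520598/5041 ≈ -45928.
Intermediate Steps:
f(S) = -1/S
V(M, n) = 1/(-1/n + 2*n) (V(M, n) = 1/(-1/n + (n + n)) = 1/(-1/n + 2*n))
(44 + (V(4, 6) - 1*(-18)))**2 - 1*49782 = (44 + (6/(-1 + 2*6**2) - 1*(-18)))**2 - 1*49782 = (44 + (6/(-1 + 2*36) + 18))**2 - 49782 = (44 + (6/(-1 + 72) + 18))**2 - 49782 = (44 + (6/71 + 18))**2 - 49782 = (44 + 1284/71)**2 - 49782 = (4408/71)**2 - 49782 = 19430464/5041 - 49782 = -231520598/5041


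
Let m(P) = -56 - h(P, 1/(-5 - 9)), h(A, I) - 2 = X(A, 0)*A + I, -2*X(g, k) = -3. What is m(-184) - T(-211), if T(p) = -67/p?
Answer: 643245/2954 ≈ 217.75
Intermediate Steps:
X(g, k) = 3/2 (X(g, k) = -½*(-3) = 3/2)
h(A, I) = 2 + I + 3*A/2 (h(A, I) = 2 + (3*A/2 + I) = 2 + (I + 3*A/2) = 2 + I + 3*A/2)
m(P) = -811/14 - 3*P/2 (m(P) = -56 - (2 + 1/(-5 - 9) + 3*P/2) = -56 - (2 + 1/(-14) + 3*P/2) = -56 - (2 - 1/14 + 3*P/2) = -56 - (27/14 + 3*P/2) = -56 + (-27/14 - 3*P/2) = -811/14 - 3*P/2)
m(-184) - T(-211) = (-811/14 - 3/2*(-184)) - (-67)/(-211) = (-811/14 + 276) - (-67)*(-1)/211 = 3053/14 - 1*67/211 = 3053/14 - 67/211 = 643245/2954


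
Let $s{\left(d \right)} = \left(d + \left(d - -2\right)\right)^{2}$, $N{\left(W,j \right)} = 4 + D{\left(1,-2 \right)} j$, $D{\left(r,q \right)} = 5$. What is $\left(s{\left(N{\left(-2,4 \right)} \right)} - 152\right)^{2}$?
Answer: $5513104$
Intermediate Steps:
$N{\left(W,j \right)} = 4 + 5 j$
$s{\left(d \right)} = \left(2 + 2 d\right)^{2}$ ($s{\left(d \right)} = \left(d + \left(d + 2\right)\right)^{2} = \left(d + \left(2 + d\right)\right)^{2} = \left(2 + 2 d\right)^{2}$)
$\left(s{\left(N{\left(-2,4 \right)} \right)} - 152\right)^{2} = \left(4 \left(1 + \left(4 + 5 \cdot 4\right)\right)^{2} - 152\right)^{2} = \left(4 \left(1 + \left(4 + 20\right)\right)^{2} - 152\right)^{2} = \left(4 \left(1 + 24\right)^{2} - 152\right)^{2} = \left(4 \cdot 25^{2} - 152\right)^{2} = \left(4 \cdot 625 - 152\right)^{2} = \left(2500 - 152\right)^{2} = 2348^{2} = 5513104$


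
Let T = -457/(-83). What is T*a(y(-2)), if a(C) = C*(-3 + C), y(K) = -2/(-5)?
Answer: -11882/2075 ≈ -5.7263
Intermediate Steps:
y(K) = 2/5 (y(K) = -2*(-1/5) = 2/5)
T = 457/83 (T = -457*(-1/83) = 457/83 ≈ 5.5060)
T*a(y(-2)) = 457*(2*(-3 + 2/5)/5)/83 = 457*((2/5)*(-13/5))/83 = (457/83)*(-26/25) = -11882/2075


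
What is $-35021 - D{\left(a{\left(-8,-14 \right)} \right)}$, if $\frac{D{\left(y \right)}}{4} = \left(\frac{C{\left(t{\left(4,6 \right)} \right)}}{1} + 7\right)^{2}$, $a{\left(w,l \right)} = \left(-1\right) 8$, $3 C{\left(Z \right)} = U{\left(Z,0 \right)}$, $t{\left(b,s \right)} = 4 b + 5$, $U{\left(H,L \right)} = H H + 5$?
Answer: $- \frac{1187545}{9} \approx -1.3195 \cdot 10^{5}$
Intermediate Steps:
$U{\left(H,L \right)} = 5 + H^{2}$ ($U{\left(H,L \right)} = H^{2} + 5 = 5 + H^{2}$)
$t{\left(b,s \right)} = 5 + 4 b$
$C{\left(Z \right)} = \frac{5}{3} + \frac{Z^{2}}{3}$ ($C{\left(Z \right)} = \frac{5 + Z^{2}}{3} = \frac{5}{3} + \frac{Z^{2}}{3}$)
$a{\left(w,l \right)} = -8$
$D{\left(y \right)} = \frac{872356}{9}$ ($D{\left(y \right)} = 4 \left(\frac{\frac{5}{3} + \frac{\left(5 + 4 \cdot 4\right)^{2}}{3}}{1} + 7\right)^{2} = 4 \left(\left(\frac{5}{3} + \frac{\left(5 + 16\right)^{2}}{3}\right) 1 + 7\right)^{2} = 4 \left(\left(\frac{5}{3} + \frac{21^{2}}{3}\right) 1 + 7\right)^{2} = 4 \left(\left(\frac{5}{3} + \frac{1}{3} \cdot 441\right) 1 + 7\right)^{2} = 4 \left(\left(\frac{5}{3} + 147\right) 1 + 7\right)^{2} = 4 \left(\frac{446}{3} \cdot 1 + 7\right)^{2} = 4 \left(\frac{446}{3} + 7\right)^{2} = 4 \left(\frac{467}{3}\right)^{2} = 4 \cdot \frac{218089}{9} = \frac{872356}{9}$)
$-35021 - D{\left(a{\left(-8,-14 \right)} \right)} = -35021 - \frac{872356}{9} = - \frac{1187545}{9}$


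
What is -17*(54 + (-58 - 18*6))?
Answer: 1904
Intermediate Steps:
-17*(54 + (-58 - 18*6)) = -17*(54 + (-58 - 108)) = -17*(54 - 166) = -17*(-112) = 1904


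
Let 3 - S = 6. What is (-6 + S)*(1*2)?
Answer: -18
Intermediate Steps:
S = -3 (S = 3 - 1*6 = 3 - 6 = -3)
(-6 + S)*(1*2) = (-6 - 3)*(1*2) = -9*2 = -18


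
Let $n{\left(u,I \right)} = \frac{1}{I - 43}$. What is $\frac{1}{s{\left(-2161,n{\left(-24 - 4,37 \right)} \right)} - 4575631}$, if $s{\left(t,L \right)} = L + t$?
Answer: $- \frac{6}{27466753} \approx -2.1845 \cdot 10^{-7}$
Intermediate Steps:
$n{\left(u,I \right)} = \frac{1}{-43 + I}$
$\frac{1}{s{\left(-2161,n{\left(-24 - 4,37 \right)} \right)} - 4575631} = \frac{1}{\left(\frac{1}{-43 + 37} - 2161\right) - 4575631} = \frac{1}{\left(\frac{1}{-6} - 2161\right) - 4575631} = \frac{1}{\left(- \frac{1}{6} - 2161\right) - 4575631} = \frac{1}{- \frac{12967}{6} - 4575631} = \frac{1}{- \frac{27466753}{6}} = - \frac{6}{27466753}$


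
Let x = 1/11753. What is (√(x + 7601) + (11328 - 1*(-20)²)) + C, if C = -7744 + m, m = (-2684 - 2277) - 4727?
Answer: -6504 + √1049949013162/11753 ≈ -6416.8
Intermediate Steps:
x = 1/11753 ≈ 8.5085e-5
m = -9688 (m = -4961 - 4727 = -9688)
C = -17432 (C = -7744 - 9688 = -17432)
(√(x + 7601) + (11328 - 1*(-20)²)) + C = (√(1/11753 + 7601) + (11328 - 1*(-20)²)) - 17432 = (√(89334554/11753) + (11328 - 1*400)) - 17432 = (√1049949013162/11753 + (11328 - 400)) - 17432 = (√1049949013162/11753 + 10928) - 17432 = (10928 + √1049949013162/11753) - 17432 = -6504 + √1049949013162/11753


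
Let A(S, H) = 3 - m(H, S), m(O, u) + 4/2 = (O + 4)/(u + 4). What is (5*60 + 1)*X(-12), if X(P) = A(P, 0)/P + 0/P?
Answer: -3311/24 ≈ -137.96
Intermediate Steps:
m(O, u) = -2 + (4 + O)/(4 + u) (m(O, u) = -2 + (O + 4)/(u + 4) = -2 + (4 + O)/(4 + u))
A(S, H) = 3 - (-4 + H - 2*S)/(4 + S)
X(P) = (16 + 5*P)/(P*(4 + P)) (X(P) = ((16 - 1*0 + 5*P)/(4 + P))/P + 0/P = ((16 + 0 + 5*P)/(4 + P))/P + 0 = ((16 + 5*P)/(4 + P))/P + 0 = (16 + 5*P)/(P*(4 + P)) + 0 = (16 + 5*P)/(P*(4 + P)))
(5*60 + 1)*X(-12) = (5*60 + 1)*((16 + 5*(-12))/((-12)*(4 - 12))) = (300 + 1)*(-1/12*(16 - 60)/(-8)) = 301*(-1/12*(-⅛)*(-44)) = 301*(-11/24) = -3311/24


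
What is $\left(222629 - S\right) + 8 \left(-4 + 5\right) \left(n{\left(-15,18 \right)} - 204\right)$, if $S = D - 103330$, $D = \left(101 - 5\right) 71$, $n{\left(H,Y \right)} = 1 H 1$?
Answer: $317391$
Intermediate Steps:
$n{\left(H,Y \right)} = H$ ($n{\left(H,Y \right)} = H 1 = H$)
$D = 6816$ ($D = 96 \cdot 71 = 6816$)
$S = -96514$ ($S = 6816 - 103330 = -96514$)
$\left(222629 - S\right) + 8 \left(-4 + 5\right) \left(n{\left(-15,18 \right)} - 204\right) = \left(222629 - -96514\right) + 8 \left(-4 + 5\right) \left(-15 - 204\right) = \left(222629 + 96514\right) + 8 \cdot 1 \left(-219\right) = 319143 + 8 \left(-219\right) = 319143 - 1752 = 317391$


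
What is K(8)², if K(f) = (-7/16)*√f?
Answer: 49/32 ≈ 1.5313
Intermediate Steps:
K(f) = -7*√f/16 (K(f) = (-7*1/16)*√f = -7*√f/16)
K(8)² = (-7*√2/8)² = 49/32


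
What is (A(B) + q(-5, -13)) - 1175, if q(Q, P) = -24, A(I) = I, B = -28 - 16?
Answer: -1243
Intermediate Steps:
B = -44
(A(B) + q(-5, -13)) - 1175 = (-44 - 24) - 1175 = -68 - 1175 = -1243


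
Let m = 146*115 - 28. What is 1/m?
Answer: 1/16762 ≈ 5.9659e-5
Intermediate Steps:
m = 16762 (m = 16790 - 28 = 16762)
1/m = 1/16762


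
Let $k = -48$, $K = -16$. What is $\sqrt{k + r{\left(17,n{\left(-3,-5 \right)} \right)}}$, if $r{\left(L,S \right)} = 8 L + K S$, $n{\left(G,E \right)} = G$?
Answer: $2 \sqrt{34} \approx 11.662$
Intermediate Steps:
$r{\left(L,S \right)} = - 16 S + 8 L$ ($r{\left(L,S \right)} = 8 L - 16 S = - 16 S + 8 L$)
$\sqrt{k + r{\left(17,n{\left(-3,-5 \right)} \right)}} = \sqrt{-48 + \left(\left(-16\right) \left(-3\right) + 8 \cdot 17\right)} = \sqrt{-48 + \left(48 + 136\right)} = \sqrt{-48 + 184} = \sqrt{136} = 2 \sqrt{34}$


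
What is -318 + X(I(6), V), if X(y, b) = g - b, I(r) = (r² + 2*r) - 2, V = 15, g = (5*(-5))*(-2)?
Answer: -283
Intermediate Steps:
g = 50 (g = -25*(-2) = 50)
I(r) = -2 + r² + 2*r
X(y, b) = 50 - b
-318 + X(I(6), V) = -318 + (50 - 1*15) = -318 + (50 - 15) = -318 + 35 = -283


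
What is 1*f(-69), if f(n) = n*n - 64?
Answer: 4697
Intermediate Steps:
f(n) = -64 + n**2 (f(n) = n**2 - 64 = -64 + n**2)
1*f(-69) = 1*(-64 + (-69)**2) = 1*(-64 + 4761) = 1*4697 = 4697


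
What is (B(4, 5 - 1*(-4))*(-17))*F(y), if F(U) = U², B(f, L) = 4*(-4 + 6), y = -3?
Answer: -1224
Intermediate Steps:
B(f, L) = 8 (B(f, L) = 4*2 = 8)
(B(4, 5 - 1*(-4))*(-17))*F(y) = (8*(-17))*(-3)² = -136*9 = -1224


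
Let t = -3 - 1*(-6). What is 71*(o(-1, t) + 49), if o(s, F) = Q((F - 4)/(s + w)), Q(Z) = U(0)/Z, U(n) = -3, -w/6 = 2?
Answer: 710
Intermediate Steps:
t = 3 (t = -3 + 6 = 3)
w = -12 (w = -6*2 = -12)
Q(Z) = -3/Z
o(s, F) = -3*(-12 + s)/(-4 + F) (o(s, F) = -3*(s - 12)/(F - 4) = -3*(-12 + s)/(-4 + F))
71*(o(-1, t) + 49) = 71*(3*(12 - 1*(-1))/(-4 + 3) + 49) = 71*(3*(12 + 1)/(-1) + 49) = 71*(3*(-1)*13 + 49) = 71*(-39 + 49) = 71*10 = 710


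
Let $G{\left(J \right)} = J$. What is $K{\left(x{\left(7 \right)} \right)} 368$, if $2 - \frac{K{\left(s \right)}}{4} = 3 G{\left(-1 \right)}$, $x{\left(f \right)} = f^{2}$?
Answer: $7360$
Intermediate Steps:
$K{\left(s \right)} = 20$ ($K{\left(s \right)} = 8 - 4 \cdot 3 \left(-1\right) = 8 - -12 = 8 + 12 = 20$)
$K{\left(x{\left(7 \right)} \right)} 368 = 20 \cdot 368 = 7360$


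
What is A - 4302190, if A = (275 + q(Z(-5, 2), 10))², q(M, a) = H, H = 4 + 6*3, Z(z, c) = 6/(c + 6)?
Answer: -4213981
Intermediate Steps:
Z(z, c) = 6/(6 + c)
H = 22 (H = 4 + 18 = 22)
q(M, a) = 22
A = 88209 (A = (275 + 22)² = 297² = 88209)
A - 4302190 = 88209 - 4302190 = -4213981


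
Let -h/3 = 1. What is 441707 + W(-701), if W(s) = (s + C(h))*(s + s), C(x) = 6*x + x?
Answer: 1453951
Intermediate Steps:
h = -3 (h = -3*1 = -3)
C(x) = 7*x
W(s) = 2*s*(-21 + s) (W(s) = (s + 7*(-3))*(s + s) = (s - 21)*(2*s) = (-21 + s)*(2*s) = 2*s*(-21 + s))
441707 + W(-701) = 441707 + 2*(-701)*(-21 - 701) = 441707 + 2*(-701)*(-722) = 441707 + 1012244 = 1453951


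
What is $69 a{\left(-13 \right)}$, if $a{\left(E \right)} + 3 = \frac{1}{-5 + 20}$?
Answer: $- \frac{1012}{5} \approx -202.4$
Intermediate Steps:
$a{\left(E \right)} = - \frac{44}{15}$ ($a{\left(E \right)} = -3 + \frac{1}{-5 + 20} = -3 + \frac{1}{15} = - \frac{44}{15}$)
$69 a{\left(-13 \right)} = 69 \left(- \frac{44}{15}\right) = - \frac{1012}{5}$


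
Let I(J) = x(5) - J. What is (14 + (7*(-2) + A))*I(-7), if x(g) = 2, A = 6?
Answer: 54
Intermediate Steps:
I(J) = 2 - J
(14 + (7*(-2) + A))*I(-7) = (14 + (7*(-2) + 6))*(2 - 1*(-7)) = (14 + (-14 + 6))*(2 + 7) = (14 - 8)*9 = 6*9 = 54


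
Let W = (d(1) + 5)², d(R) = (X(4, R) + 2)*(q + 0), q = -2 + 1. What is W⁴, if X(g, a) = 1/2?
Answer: 390625/256 ≈ 1525.9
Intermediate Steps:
q = -1
X(g, a) = ½
d(R) = -5/2 (d(R) = (½ + 2)*(-1 + 0) = (5/2)*(-1) = -5/2)
W = 25/4 (W = (-5/2 + 5)² = (5/2)² = 25/4 ≈ 6.2500)
W⁴ = (25/4)⁴ = 390625/256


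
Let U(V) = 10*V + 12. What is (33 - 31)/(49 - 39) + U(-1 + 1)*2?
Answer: 121/5 ≈ 24.200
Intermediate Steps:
U(V) = 12 + 10*V
(33 - 31)/(49 - 39) + U(-1 + 1)*2 = (33 - 31)/(49 - 39) + (12 + 10*(-1 + 1))*2 = 2/10 + (12 + 10*0)*2 = 2*(⅒) + (12 + 0)*2 = ⅕ + 12*2 = ⅕ + 24 = 121/5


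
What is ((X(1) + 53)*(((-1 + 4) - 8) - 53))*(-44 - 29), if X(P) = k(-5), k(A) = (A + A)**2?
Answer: 647802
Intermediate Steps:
k(A) = 4*A**2 (k(A) = (2*A)**2 = 4*A**2)
X(P) = 100 (X(P) = 4*(-5)**2 = 4*25 = 100)
((X(1) + 53)*(((-1 + 4) - 8) - 53))*(-44 - 29) = ((100 + 53)*(((-1 + 4) - 8) - 53))*(-44 - 29) = (153*((3 - 8) - 53))*(-73) = (153*(-5 - 53))*(-73) = (153*(-58))*(-73) = -8874*(-73) = 647802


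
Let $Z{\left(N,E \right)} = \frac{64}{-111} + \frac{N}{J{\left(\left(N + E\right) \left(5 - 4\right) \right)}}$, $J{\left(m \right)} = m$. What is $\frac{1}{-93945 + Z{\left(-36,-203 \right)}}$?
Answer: $- \frac{26529}{2492278205} \approx -1.0644 \cdot 10^{-5}$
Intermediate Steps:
$Z{\left(N,E \right)} = - \frac{64}{111} + \frac{N}{E + N}$ ($Z{\left(N,E \right)} = \frac{64}{-111} + \frac{N}{\left(N + E\right) \left(5 - 4\right)} = 64 \left(- \frac{1}{111}\right) + \frac{N}{\left(E + N\right) 1} = - \frac{64}{111} + \frac{N}{E + N}$)
$\frac{1}{-93945 + Z{\left(-36,-203 \right)}} = \frac{1}{-93945 - \left(\frac{64}{111} + \frac{36}{-203 - 36}\right)} = \frac{1}{-93945 - \left(\frac{64}{111} + \frac{36}{-239}\right)} = \frac{1}{-93945 - \frac{11300}{26529}} = \frac{1}{- \frac{2492278205}{26529}} = - \frac{26529}{2492278205}$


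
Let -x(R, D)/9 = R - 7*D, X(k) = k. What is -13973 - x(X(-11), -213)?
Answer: -653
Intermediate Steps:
x(R, D) = -9*R + 63*D (x(R, D) = -9*(R - 7*D) = -9*R + 63*D)
-13973 - x(X(-11), -213) = -13973 - (-9*(-11) + 63*(-213)) = -13973 - (99 - 13419) = -13973 - 1*(-13320) = -13973 + 13320 = -653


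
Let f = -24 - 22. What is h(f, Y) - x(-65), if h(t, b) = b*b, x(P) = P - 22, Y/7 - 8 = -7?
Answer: 136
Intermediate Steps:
Y = 7 (Y = 56 + 7*(-7) = 56 - 49 = 7)
x(P) = -22 + P
f = -46
h(t, b) = b**2
h(f, Y) - x(-65) = 7**2 - (-22 - 65) = 49 - 1*(-87) = 49 + 87 = 136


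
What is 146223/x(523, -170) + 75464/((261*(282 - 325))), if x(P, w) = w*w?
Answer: -539848871/324344700 ≈ -1.6644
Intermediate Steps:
x(P, w) = w²
146223/x(523, -170) + 75464/((261*(282 - 325))) = 146223/((-170)²) + 75464/((261*(282 - 325))) = 146223/28900 + 75464/((261*(-43))) = 146223*(1/28900) + 75464/(-11223) = 146223/28900 + 75464*(-1/11223) = 146223/28900 - 75464/11223 = -539848871/324344700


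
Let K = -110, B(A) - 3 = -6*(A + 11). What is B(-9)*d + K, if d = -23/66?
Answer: -2351/22 ≈ -106.86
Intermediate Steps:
B(A) = -63 - 6*A (B(A) = 3 - 6*(A + 11) = 3 - 6*(11 + A) = 3 + (-66 - 6*A) = -63 - 6*A)
d = -23/66 (d = -23*1/66 = -23/66 ≈ -0.34848)
B(-9)*d + K = (-63 - 6*(-9))*(-23/66) - 110 = (-63 + 54)*(-23/66) - 110 = -9*(-23/66) - 110 = 69/22 - 110 = -2351/22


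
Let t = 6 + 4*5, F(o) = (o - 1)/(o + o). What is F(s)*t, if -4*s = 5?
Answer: 117/5 ≈ 23.400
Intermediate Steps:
s = -5/4 (s = -¼*5 = -5/4 ≈ -1.2500)
F(o) = (-1 + o)/(2*o) (F(o) = (-1 + o)/((2*o)) = (-1 + o)*(1/(2*o)) = (-1 + o)/(2*o))
t = 26 (t = 6 + 20 = 26)
F(s)*t = ((-1 - 5/4)/(2*(-5/4)))*26 = ((½)*(-⅘)*(-9/4))*26 = (9/10)*26 = 117/5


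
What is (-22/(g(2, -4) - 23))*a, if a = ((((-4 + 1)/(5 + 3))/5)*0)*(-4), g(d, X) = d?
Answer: 0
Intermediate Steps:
a = 0 (a = ((-3/8*(⅕))*0)*(-4) = ((-3*⅛*(⅕))*0)*(-4) = (-3/8*⅕*0)*(-4) = -3/40*0*(-4) = 0*(-4) = 0)
(-22/(g(2, -4) - 23))*a = -22/(2 - 23)*0 = -22/(-21)*0 = -22*(-1/21)*0 = (22/21)*0 = 0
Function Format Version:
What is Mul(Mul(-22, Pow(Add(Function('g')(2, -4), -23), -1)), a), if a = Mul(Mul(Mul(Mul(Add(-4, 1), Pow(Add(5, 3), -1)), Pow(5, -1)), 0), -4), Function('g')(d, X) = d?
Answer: 0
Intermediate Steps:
a = 0 (a = Mul(Mul(Mul(Mul(-3, Pow(8, -1)), Rational(1, 5)), 0), -4) = Mul(Mul(Mul(Mul(-3, Rational(1, 8)), Rational(1, 5)), 0), -4) = Mul(Mul(Mul(Rational(-3, 8), Rational(1, 5)), 0), -4) = Mul(Mul(Rational(-3, 40), 0), -4) = Mul(0, -4) = 0)
Mul(Mul(-22, Pow(Add(Function('g')(2, -4), -23), -1)), a) = Mul(Mul(-22, Pow(Add(2, -23), -1)), 0) = Mul(Mul(-22, Pow(-21, -1)), 0) = Mul(Mul(-22, Rational(-1, 21)), 0) = Mul(Rational(22, 21), 0) = 0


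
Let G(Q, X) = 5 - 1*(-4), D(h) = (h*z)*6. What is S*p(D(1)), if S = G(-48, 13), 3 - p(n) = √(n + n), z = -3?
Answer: 27 - 54*I ≈ 27.0 - 54.0*I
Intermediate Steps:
D(h) = -18*h (D(h) = (h*(-3))*6 = -3*h*6 = -18*h)
G(Q, X) = 9 (G(Q, X) = 5 + 4 = 9)
p(n) = 3 - √2*√n (p(n) = 3 - √(n + n) = 3 - √(2*n) = 3 - √2*√n)
S = 9
S*p(D(1)) = 9*(3 - √2*√(-18*1)) = 9*(3 - √2*√(-18)) = 9*(3 - √2*3*I*√2) = 9*(3 - 6*I) = 27 - 54*I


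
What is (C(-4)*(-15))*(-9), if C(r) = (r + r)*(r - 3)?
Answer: 7560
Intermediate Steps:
C(r) = 2*r*(-3 + r) (C(r) = (2*r)*(-3 + r) = 2*r*(-3 + r))
(C(-4)*(-15))*(-9) = ((2*(-4)*(-3 - 4))*(-15))*(-9) = ((2*(-4)*(-7))*(-15))*(-9) = (56*(-15))*(-9) = -840*(-9) = 7560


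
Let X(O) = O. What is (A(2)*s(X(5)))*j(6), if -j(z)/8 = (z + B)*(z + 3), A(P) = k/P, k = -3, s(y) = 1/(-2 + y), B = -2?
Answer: 144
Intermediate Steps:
A(P) = -3/P
j(z) = -8*(-2 + z)*(3 + z) (j(z) = -8*(z - 2)*(z + 3) = -8*(-2 + z)*(3 + z))
(A(2)*s(X(5)))*j(6) = ((-3/2)/(-2 + 5))*(48 - 8*6 - 8*6²) = (-3*½/3)*(48 - 48 - 8*36) = (-3/2*⅓)*(48 - 48 - 288) = -½*(-288) = 144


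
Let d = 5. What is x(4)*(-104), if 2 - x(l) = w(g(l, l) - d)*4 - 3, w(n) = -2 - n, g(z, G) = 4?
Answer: -936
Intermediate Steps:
x(l) = 9 (x(l) = 2 - ((-2 - (4 - 1*5))*4 - 3) = 2 - ((-2 - (4 - 5))*4 - 3) = 2 - ((-2 - 1*(-1))*4 - 3) = 2 - ((-2 + 1)*4 - 3) = 2 - (-1*4 - 3) = 2 - (-4 - 3) = 2 - 1*(-7) = 2 + 7 = 9)
x(4)*(-104) = 9*(-104) = -936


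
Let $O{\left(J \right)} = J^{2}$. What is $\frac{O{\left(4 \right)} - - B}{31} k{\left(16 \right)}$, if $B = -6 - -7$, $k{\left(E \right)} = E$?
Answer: $\frac{272}{31} \approx 8.7742$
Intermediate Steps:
$B = 1$ ($B = -6 + 7 = 1$)
$\frac{O{\left(4 \right)} - - B}{31} k{\left(16 \right)} = \frac{4^{2} - \left(-1\right) 1}{31} \cdot 16 = \left(16 - -1\right) \frac{1}{31} \cdot 16 = \left(16 + 1\right) \frac{1}{31} \cdot 16 = 17 \cdot \frac{1}{31} \cdot 16 = \frac{17}{31} \cdot 16 = \frac{272}{31}$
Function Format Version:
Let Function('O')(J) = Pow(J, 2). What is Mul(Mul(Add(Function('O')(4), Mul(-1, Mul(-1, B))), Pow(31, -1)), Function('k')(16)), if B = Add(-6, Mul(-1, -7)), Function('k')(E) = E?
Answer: Rational(272, 31) ≈ 8.7742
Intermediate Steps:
B = 1 (B = Add(-6, 7) = 1)
Mul(Mul(Add(Function('O')(4), Mul(-1, Mul(-1, B))), Pow(31, -1)), Function('k')(16)) = Mul(Mul(Add(Pow(4, 2), Mul(-1, Mul(-1, 1))), Pow(31, -1)), 16) = Mul(Mul(Add(16, Mul(-1, -1)), Rational(1, 31)), 16) = Mul(Mul(Add(16, 1), Rational(1, 31)), 16) = Mul(Mul(17, Rational(1, 31)), 16) = Mul(Rational(17, 31), 16) = Rational(272, 31)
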